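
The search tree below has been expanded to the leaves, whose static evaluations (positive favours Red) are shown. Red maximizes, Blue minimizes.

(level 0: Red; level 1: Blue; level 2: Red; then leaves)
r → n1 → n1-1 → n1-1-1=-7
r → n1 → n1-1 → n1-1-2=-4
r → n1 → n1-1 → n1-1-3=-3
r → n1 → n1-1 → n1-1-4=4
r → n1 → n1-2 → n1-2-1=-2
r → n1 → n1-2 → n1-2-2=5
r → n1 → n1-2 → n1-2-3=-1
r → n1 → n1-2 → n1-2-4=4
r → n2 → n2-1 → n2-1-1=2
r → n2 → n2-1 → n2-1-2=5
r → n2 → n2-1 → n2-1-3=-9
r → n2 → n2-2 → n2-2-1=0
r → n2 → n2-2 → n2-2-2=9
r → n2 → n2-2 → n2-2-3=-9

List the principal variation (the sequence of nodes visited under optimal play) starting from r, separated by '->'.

r -> n2 -> n2-1 -> n2-1-2

n1-1 (Red): max(-7, -4, -3, 4) = 4
n1-2 (Red): max(-2, 5, -1, 4) = 5
n1 (Blue): min(4, 5) = 4
n2-1 (Red): max(2, 5, -9) = 5
n2-2 (Red): max(0, 9, -9) = 9
n2 (Blue): min(5, 9) = 5
r (Red): max(4, 5) = 5
At r, Red picks n2 (highest: 5).
At n2, Blue picks n2-1 (lowest: 5).
At n2-1, Red picks n2-1-2 (highest: 5).
Terminal value 5.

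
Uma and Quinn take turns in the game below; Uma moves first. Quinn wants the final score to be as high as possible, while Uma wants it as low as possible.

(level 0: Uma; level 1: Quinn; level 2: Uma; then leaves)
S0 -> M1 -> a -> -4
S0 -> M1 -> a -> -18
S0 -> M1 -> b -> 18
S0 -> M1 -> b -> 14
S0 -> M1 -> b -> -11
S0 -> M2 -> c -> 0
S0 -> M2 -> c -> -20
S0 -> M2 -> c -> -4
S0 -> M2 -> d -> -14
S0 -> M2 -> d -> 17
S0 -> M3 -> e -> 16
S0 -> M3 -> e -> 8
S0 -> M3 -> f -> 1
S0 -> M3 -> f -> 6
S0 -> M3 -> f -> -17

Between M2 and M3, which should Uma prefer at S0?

c (Uma): min(0, -20, -4) = -20
d (Uma): min(-14, 17) = -14
M2 (Quinn): max(-20, -14) = -14
e (Uma): min(16, 8) = 8
f (Uma): min(1, 6, -17) = -17
M3 (Quinn): max(8, -17) = 8
Uma prefers the lower value; M2=-14, M3=8. M2 is better since -14 < 8.

M2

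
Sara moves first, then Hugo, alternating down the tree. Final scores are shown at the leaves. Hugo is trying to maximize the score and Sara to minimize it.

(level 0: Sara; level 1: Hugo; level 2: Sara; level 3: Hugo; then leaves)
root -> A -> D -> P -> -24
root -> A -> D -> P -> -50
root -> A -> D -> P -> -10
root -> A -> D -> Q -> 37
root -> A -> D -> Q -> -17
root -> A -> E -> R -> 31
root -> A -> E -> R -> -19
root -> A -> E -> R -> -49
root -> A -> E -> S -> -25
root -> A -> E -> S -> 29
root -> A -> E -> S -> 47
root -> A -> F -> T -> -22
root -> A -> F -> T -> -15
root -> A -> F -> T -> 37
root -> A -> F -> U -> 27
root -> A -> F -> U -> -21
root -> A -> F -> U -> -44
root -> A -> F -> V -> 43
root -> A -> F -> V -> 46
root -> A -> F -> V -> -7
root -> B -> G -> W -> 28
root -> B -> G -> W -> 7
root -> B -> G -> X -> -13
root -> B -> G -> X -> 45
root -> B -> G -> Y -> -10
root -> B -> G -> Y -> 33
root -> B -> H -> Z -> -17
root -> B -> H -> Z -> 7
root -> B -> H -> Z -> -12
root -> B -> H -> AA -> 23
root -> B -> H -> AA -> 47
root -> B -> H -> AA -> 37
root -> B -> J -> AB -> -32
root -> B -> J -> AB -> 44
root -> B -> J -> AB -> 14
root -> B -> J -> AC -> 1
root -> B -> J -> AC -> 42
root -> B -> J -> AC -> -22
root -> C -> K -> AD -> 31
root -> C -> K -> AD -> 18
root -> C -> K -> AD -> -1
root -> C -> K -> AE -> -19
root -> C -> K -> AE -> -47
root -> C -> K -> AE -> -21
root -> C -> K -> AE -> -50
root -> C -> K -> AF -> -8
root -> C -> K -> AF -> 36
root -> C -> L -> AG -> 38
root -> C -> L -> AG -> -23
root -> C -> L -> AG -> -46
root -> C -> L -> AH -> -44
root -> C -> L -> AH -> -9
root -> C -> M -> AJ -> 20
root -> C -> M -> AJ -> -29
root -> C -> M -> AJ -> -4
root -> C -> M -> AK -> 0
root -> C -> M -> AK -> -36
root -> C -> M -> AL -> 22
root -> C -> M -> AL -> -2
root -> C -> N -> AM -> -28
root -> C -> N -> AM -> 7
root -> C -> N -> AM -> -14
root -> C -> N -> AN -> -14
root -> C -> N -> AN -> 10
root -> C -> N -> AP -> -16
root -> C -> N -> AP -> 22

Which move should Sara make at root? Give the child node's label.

C

P (Hugo): max(-24, -50, -10) = -10
Q (Hugo): max(37, -17) = 37
D (Sara): min(-10, 37) = -10
R (Hugo): max(31, -19, -49) = 31
S (Hugo): max(-25, 29, 47) = 47
E (Sara): min(31, 47) = 31
T (Hugo): max(-22, -15, 37) = 37
U (Hugo): max(27, -21, -44) = 27
V (Hugo): max(43, 46, -7) = 46
F (Sara): min(37, 27, 46) = 27
A (Hugo): max(-10, 31, 27) = 31
W (Hugo): max(28, 7) = 28
X (Hugo): max(-13, 45) = 45
Y (Hugo): max(-10, 33) = 33
G (Sara): min(28, 45, 33) = 28
Z (Hugo): max(-17, 7, -12) = 7
AA (Hugo): max(23, 47, 37) = 47
H (Sara): min(7, 47) = 7
AB (Hugo): max(-32, 44, 14) = 44
AC (Hugo): max(1, 42, -22) = 42
J (Sara): min(44, 42) = 42
B (Hugo): max(28, 7, 42) = 42
AD (Hugo): max(31, 18, -1) = 31
AE (Hugo): max(-19, -47, -21, -50) = -19
AF (Hugo): max(-8, 36) = 36
K (Sara): min(31, -19, 36) = -19
AG (Hugo): max(38, -23, -46) = 38
AH (Hugo): max(-44, -9) = -9
L (Sara): min(38, -9) = -9
AJ (Hugo): max(20, -29, -4) = 20
AK (Hugo): max(0, -36) = 0
AL (Hugo): max(22, -2) = 22
M (Sara): min(20, 0, 22) = 0
AM (Hugo): max(-28, 7, -14) = 7
AN (Hugo): max(-14, 10) = 10
AP (Hugo): max(-16, 22) = 22
N (Sara): min(7, 10, 22) = 7
C (Hugo): max(-19, -9, 0, 7) = 7
root (Sara): min(31, 42, 7) = 7
Sara at root wants the lowest of {A=31, B=42, C=7}, so chooses C.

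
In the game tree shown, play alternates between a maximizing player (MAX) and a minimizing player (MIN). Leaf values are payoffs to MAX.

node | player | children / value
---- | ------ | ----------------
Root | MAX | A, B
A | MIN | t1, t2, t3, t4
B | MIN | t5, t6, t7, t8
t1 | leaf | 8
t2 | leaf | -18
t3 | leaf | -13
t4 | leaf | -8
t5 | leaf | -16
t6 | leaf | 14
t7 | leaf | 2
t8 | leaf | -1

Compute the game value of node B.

-16

B (MIN): min(-16, 14, 2, -1) = -16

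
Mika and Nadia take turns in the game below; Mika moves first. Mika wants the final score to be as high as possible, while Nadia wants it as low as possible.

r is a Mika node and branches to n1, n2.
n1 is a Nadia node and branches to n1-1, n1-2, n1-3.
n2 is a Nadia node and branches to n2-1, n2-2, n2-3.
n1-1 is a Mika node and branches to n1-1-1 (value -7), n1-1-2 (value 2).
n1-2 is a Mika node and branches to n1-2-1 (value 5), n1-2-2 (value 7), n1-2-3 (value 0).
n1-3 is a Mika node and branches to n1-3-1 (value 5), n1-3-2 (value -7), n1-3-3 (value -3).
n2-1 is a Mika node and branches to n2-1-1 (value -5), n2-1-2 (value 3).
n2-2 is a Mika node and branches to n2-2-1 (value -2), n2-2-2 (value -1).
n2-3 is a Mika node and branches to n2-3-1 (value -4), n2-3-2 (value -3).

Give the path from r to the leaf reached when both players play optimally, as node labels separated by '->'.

n1-1 (Mika): max(-7, 2) = 2
n1-2 (Mika): max(5, 7, 0) = 7
n1-3 (Mika): max(5, -7, -3) = 5
n1 (Nadia): min(2, 7, 5) = 2
n2-1 (Mika): max(-5, 3) = 3
n2-2 (Mika): max(-2, -1) = -1
n2-3 (Mika): max(-4, -3) = -3
n2 (Nadia): min(3, -1, -3) = -3
r (Mika): max(2, -3) = 2
At r, Mika picks n1 (highest: 2).
At n1, Nadia picks n1-1 (lowest: 2).
At n1-1, Mika picks n1-1-2 (highest: 2).
Terminal value 2.

r -> n1 -> n1-1 -> n1-1-2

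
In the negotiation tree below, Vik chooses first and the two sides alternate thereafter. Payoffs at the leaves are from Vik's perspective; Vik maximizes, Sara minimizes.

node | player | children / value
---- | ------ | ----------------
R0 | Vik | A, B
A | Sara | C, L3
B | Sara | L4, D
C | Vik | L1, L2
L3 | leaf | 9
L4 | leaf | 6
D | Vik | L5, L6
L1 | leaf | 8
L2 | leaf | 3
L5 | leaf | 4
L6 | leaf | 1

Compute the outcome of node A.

8

C (Vik): max(8, 3) = 8
A (Sara): min(8, 9) = 8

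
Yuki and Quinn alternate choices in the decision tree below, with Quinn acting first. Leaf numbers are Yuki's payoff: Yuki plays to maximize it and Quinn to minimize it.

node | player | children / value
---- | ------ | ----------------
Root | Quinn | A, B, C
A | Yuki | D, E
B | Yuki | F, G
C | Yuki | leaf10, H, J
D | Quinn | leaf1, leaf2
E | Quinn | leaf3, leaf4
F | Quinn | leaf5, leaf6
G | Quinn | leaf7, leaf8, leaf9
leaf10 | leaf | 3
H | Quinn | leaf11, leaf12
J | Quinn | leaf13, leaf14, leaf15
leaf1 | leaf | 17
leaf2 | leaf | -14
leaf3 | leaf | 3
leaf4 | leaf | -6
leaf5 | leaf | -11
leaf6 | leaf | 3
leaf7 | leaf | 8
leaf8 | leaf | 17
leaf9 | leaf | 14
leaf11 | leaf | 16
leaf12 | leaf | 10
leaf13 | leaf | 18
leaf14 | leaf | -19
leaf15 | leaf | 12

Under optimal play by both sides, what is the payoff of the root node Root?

D (Quinn): min(17, -14) = -14
E (Quinn): min(3, -6) = -6
A (Yuki): max(-14, -6) = -6
F (Quinn): min(-11, 3) = -11
G (Quinn): min(8, 17, 14) = 8
B (Yuki): max(-11, 8) = 8
H (Quinn): min(16, 10) = 10
J (Quinn): min(18, -19, 12) = -19
C (Yuki): max(3, 10, -19) = 10
Root (Quinn): min(-6, 8, 10) = -6

-6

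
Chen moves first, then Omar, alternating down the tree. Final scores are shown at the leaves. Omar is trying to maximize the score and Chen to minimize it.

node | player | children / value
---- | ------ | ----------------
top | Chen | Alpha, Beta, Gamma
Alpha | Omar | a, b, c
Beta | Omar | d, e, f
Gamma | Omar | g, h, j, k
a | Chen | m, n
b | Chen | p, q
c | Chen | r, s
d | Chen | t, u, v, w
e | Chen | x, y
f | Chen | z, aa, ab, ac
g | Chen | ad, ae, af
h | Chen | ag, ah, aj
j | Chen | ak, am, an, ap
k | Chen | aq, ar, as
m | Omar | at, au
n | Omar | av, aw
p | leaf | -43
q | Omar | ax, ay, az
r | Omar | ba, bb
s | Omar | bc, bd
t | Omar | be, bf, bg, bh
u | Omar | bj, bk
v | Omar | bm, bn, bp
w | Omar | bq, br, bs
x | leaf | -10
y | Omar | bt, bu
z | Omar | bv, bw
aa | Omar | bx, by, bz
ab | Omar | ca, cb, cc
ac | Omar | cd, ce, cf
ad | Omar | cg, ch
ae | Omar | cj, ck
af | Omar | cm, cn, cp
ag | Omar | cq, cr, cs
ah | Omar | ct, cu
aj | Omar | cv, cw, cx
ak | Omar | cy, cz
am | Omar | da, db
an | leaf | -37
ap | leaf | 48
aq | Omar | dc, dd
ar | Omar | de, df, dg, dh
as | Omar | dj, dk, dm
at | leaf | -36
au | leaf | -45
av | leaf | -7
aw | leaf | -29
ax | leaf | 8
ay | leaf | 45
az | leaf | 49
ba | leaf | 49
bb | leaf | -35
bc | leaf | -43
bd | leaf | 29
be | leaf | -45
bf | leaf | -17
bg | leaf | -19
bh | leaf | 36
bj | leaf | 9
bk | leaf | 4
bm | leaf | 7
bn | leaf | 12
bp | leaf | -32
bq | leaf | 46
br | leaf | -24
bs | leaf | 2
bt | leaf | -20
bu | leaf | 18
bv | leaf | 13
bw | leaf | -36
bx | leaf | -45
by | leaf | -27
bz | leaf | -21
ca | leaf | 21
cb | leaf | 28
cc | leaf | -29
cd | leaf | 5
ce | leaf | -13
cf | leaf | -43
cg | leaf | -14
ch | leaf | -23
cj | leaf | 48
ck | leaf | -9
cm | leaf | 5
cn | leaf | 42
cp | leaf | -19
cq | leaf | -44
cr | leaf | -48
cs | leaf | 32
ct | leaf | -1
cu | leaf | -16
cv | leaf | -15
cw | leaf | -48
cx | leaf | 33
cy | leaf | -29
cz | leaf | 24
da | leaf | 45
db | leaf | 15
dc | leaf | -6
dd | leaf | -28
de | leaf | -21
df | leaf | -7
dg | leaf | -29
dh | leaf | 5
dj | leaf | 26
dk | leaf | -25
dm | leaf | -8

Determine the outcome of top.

m (Omar): max(-36, -45) = -36
n (Omar): max(-7, -29) = -7
a (Chen): min(-36, -7) = -36
q (Omar): max(8, 45, 49) = 49
b (Chen): min(-43, 49) = -43
r (Omar): max(49, -35) = 49
s (Omar): max(-43, 29) = 29
c (Chen): min(49, 29) = 29
Alpha (Omar): max(-36, -43, 29) = 29
t (Omar): max(-45, -17, -19, 36) = 36
u (Omar): max(9, 4) = 9
v (Omar): max(7, 12, -32) = 12
w (Omar): max(46, -24, 2) = 46
d (Chen): min(36, 9, 12, 46) = 9
y (Omar): max(-20, 18) = 18
e (Chen): min(-10, 18) = -10
z (Omar): max(13, -36) = 13
aa (Omar): max(-45, -27, -21) = -21
ab (Omar): max(21, 28, -29) = 28
ac (Omar): max(5, -13, -43) = 5
f (Chen): min(13, -21, 28, 5) = -21
Beta (Omar): max(9, -10, -21) = 9
ad (Omar): max(-14, -23) = -14
ae (Omar): max(48, -9) = 48
af (Omar): max(5, 42, -19) = 42
g (Chen): min(-14, 48, 42) = -14
ag (Omar): max(-44, -48, 32) = 32
ah (Omar): max(-1, -16) = -1
aj (Omar): max(-15, -48, 33) = 33
h (Chen): min(32, -1, 33) = -1
ak (Omar): max(-29, 24) = 24
am (Omar): max(45, 15) = 45
j (Chen): min(24, 45, -37, 48) = -37
aq (Omar): max(-6, -28) = -6
ar (Omar): max(-21, -7, -29, 5) = 5
as (Omar): max(26, -25, -8) = 26
k (Chen): min(-6, 5, 26) = -6
Gamma (Omar): max(-14, -1, -37, -6) = -1
top (Chen): min(29, 9, -1) = -1

-1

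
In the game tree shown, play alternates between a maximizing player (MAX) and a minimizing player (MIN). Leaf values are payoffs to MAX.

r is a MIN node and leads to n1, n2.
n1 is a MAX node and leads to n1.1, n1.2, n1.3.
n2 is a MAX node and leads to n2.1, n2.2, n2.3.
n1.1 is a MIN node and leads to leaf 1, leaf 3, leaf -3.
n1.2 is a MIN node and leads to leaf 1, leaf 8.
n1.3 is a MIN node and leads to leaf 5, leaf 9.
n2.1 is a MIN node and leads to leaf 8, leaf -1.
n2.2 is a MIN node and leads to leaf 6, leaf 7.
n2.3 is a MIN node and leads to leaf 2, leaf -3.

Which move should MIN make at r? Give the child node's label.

n1

n1.1 (MIN): min(1, 3, -3) = -3
n1.2 (MIN): min(1, 8) = 1
n1.3 (MIN): min(5, 9) = 5
n1 (MAX): max(-3, 1, 5) = 5
n2.1 (MIN): min(8, -1) = -1
n2.2 (MIN): min(6, 7) = 6
n2.3 (MIN): min(2, -3) = -3
n2 (MAX): max(-1, 6, -3) = 6
r (MIN): min(5, 6) = 5
MIN at r wants the lowest of {n1=5, n2=6}, so chooses n1.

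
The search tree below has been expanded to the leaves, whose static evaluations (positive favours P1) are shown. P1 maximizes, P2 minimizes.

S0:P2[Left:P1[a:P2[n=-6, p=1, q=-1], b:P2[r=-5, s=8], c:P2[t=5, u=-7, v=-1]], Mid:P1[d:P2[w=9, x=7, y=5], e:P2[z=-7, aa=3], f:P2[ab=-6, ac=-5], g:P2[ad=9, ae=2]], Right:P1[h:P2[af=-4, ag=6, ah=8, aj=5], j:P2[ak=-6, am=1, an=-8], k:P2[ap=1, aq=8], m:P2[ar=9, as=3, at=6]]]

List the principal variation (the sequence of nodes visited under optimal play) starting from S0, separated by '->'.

a (P2): min(-6, 1, -1) = -6
b (P2): min(-5, 8) = -5
c (P2): min(5, -7, -1) = -7
Left (P1): max(-6, -5, -7) = -5
d (P2): min(9, 7, 5) = 5
e (P2): min(-7, 3) = -7
f (P2): min(-6, -5) = -6
g (P2): min(9, 2) = 2
Mid (P1): max(5, -7, -6, 2) = 5
h (P2): min(-4, 6, 8, 5) = -4
j (P2): min(-6, 1, -8) = -8
k (P2): min(1, 8) = 1
m (P2): min(9, 3, 6) = 3
Right (P1): max(-4, -8, 1, 3) = 3
S0 (P2): min(-5, 5, 3) = -5
At S0, P2 picks Left (lowest: -5).
At Left, P1 picks b (highest: -5).
At b, P2 picks r (lowest: -5).
Terminal value -5.

S0 -> Left -> b -> r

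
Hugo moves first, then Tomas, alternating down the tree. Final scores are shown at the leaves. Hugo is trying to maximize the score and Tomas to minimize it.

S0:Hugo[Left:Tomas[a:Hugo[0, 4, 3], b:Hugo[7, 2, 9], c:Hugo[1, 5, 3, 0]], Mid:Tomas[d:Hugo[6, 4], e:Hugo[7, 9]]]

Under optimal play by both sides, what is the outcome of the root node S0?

a (Hugo): max(0, 4, 3) = 4
b (Hugo): max(7, 2, 9) = 9
c (Hugo): max(1, 5, 3, 0) = 5
Left (Tomas): min(4, 9, 5) = 4
d (Hugo): max(6, 4) = 6
e (Hugo): max(7, 9) = 9
Mid (Tomas): min(6, 9) = 6
S0 (Hugo): max(4, 6) = 6

6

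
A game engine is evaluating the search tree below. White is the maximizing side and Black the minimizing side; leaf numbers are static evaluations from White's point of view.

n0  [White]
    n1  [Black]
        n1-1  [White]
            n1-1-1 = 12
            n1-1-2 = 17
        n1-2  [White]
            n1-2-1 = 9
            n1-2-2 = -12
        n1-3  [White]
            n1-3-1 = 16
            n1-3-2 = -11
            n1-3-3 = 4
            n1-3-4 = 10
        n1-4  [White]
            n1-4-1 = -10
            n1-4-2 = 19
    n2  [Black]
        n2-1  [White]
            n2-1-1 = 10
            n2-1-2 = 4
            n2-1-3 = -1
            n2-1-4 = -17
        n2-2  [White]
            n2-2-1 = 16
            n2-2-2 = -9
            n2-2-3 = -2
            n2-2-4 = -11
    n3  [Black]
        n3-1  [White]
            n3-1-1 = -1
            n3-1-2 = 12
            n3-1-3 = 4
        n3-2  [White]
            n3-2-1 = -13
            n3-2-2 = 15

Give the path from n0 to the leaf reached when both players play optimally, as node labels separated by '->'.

n0 -> n3 -> n3-1 -> n3-1-2

n1-1 (White): max(12, 17) = 17
n1-2 (White): max(9, -12) = 9
n1-3 (White): max(16, -11, 4, 10) = 16
n1-4 (White): max(-10, 19) = 19
n1 (Black): min(17, 9, 16, 19) = 9
n2-1 (White): max(10, 4, -1, -17) = 10
n2-2 (White): max(16, -9, -2, -11) = 16
n2 (Black): min(10, 16) = 10
n3-1 (White): max(-1, 12, 4) = 12
n3-2 (White): max(-13, 15) = 15
n3 (Black): min(12, 15) = 12
n0 (White): max(9, 10, 12) = 12
At n0, White picks n3 (highest: 12).
At n3, Black picks n3-1 (lowest: 12).
At n3-1, White picks n3-1-2 (highest: 12).
Terminal value 12.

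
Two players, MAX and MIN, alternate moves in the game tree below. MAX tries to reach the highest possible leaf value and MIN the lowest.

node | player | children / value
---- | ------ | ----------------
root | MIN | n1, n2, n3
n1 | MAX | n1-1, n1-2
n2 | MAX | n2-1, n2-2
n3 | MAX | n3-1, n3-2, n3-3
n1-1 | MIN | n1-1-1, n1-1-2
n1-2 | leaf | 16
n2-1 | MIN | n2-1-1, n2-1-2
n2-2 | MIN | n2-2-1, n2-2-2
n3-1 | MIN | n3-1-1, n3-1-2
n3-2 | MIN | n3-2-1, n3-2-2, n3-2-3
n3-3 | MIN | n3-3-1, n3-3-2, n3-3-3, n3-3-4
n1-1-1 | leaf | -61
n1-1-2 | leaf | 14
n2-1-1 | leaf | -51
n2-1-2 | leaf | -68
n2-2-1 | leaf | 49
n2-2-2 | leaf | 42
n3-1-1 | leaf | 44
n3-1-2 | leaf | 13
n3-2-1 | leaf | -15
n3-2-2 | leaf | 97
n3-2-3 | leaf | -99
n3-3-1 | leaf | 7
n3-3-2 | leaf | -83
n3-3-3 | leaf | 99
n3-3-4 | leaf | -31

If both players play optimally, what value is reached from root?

13

n1-1 (MIN): min(-61, 14) = -61
n1 (MAX): max(-61, 16) = 16
n2-1 (MIN): min(-51, -68) = -68
n2-2 (MIN): min(49, 42) = 42
n2 (MAX): max(-68, 42) = 42
n3-1 (MIN): min(44, 13) = 13
n3-2 (MIN): min(-15, 97, -99) = -99
n3-3 (MIN): min(7, -83, 99, -31) = -83
n3 (MAX): max(13, -99, -83) = 13
root (MIN): min(16, 42, 13) = 13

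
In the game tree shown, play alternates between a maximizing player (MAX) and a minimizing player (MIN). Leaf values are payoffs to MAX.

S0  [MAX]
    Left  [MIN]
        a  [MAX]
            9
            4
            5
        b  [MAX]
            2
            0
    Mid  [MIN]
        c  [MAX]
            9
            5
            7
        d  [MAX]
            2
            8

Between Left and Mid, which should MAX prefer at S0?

Mid

a (MAX): max(9, 4, 5) = 9
b (MAX): max(2, 0) = 2
Left (MIN): min(9, 2) = 2
c (MAX): max(9, 5, 7) = 9
d (MAX): max(2, 8) = 8
Mid (MIN): min(9, 8) = 8
MAX prefers the higher value; Left=2, Mid=8. Mid is better since 8 > 2.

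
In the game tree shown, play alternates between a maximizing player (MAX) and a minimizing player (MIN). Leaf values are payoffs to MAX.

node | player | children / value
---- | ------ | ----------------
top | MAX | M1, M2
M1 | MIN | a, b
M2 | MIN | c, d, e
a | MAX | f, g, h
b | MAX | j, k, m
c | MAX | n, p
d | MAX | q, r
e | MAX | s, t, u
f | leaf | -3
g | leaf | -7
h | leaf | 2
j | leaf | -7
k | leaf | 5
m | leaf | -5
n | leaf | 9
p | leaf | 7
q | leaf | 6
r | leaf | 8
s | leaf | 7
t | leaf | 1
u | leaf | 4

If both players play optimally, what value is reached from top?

7

a (MAX): max(-3, -7, 2) = 2
b (MAX): max(-7, 5, -5) = 5
M1 (MIN): min(2, 5) = 2
c (MAX): max(9, 7) = 9
d (MAX): max(6, 8) = 8
e (MAX): max(7, 1, 4) = 7
M2 (MIN): min(9, 8, 7) = 7
top (MAX): max(2, 7) = 7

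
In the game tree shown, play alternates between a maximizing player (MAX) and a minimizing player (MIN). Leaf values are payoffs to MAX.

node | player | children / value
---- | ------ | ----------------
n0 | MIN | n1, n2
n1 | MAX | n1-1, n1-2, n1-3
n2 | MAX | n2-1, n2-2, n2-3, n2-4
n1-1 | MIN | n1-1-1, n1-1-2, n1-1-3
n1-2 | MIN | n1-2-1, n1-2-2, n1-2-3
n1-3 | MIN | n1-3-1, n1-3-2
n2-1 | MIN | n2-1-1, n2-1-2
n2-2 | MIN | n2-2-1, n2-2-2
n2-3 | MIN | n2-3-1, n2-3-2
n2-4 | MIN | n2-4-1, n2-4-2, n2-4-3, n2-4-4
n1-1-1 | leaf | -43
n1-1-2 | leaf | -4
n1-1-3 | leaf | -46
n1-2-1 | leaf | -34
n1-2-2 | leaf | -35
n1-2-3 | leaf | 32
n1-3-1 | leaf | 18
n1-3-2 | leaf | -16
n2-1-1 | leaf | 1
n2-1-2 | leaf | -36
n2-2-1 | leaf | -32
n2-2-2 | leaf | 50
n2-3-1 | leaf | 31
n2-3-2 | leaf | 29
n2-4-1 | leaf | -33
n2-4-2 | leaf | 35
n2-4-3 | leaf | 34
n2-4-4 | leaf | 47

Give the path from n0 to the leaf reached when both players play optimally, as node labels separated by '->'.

n0 -> n1 -> n1-3 -> n1-3-2

n1-1 (MIN): min(-43, -4, -46) = -46
n1-2 (MIN): min(-34, -35, 32) = -35
n1-3 (MIN): min(18, -16) = -16
n1 (MAX): max(-46, -35, -16) = -16
n2-1 (MIN): min(1, -36) = -36
n2-2 (MIN): min(-32, 50) = -32
n2-3 (MIN): min(31, 29) = 29
n2-4 (MIN): min(-33, 35, 34, 47) = -33
n2 (MAX): max(-36, -32, 29, -33) = 29
n0 (MIN): min(-16, 29) = -16
At n0, MIN picks n1 (lowest: -16).
At n1, MAX picks n1-3 (highest: -16).
At n1-3, MIN picks n1-3-2 (lowest: -16).
Terminal value -16.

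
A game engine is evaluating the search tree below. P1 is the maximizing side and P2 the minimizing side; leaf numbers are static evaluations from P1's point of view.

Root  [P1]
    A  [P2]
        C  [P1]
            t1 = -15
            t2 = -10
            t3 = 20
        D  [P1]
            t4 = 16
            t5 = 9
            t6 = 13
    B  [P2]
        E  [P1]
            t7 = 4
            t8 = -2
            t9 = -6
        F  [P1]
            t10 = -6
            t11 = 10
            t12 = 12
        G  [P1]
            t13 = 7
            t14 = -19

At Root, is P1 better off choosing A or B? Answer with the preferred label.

A

C (P1): max(-15, -10, 20) = 20
D (P1): max(16, 9, 13) = 16
A (P2): min(20, 16) = 16
E (P1): max(4, -2, -6) = 4
F (P1): max(-6, 10, 12) = 12
G (P1): max(7, -19) = 7
B (P2): min(4, 12, 7) = 4
P1 prefers the higher value; A=16, B=4. A is better since 16 > 4.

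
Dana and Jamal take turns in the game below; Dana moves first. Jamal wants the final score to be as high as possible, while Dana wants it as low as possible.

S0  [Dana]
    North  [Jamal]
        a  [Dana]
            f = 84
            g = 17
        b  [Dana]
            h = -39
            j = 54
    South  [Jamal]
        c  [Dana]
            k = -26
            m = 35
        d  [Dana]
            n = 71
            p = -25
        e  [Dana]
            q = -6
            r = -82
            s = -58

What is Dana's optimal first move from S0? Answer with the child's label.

a (Dana): min(84, 17) = 17
b (Dana): min(-39, 54) = -39
North (Jamal): max(17, -39) = 17
c (Dana): min(-26, 35) = -26
d (Dana): min(71, -25) = -25
e (Dana): min(-6, -82, -58) = -82
South (Jamal): max(-26, -25, -82) = -25
S0 (Dana): min(17, -25) = -25
Dana at S0 wants the lowest of {North=17, South=-25}, so chooses South.

South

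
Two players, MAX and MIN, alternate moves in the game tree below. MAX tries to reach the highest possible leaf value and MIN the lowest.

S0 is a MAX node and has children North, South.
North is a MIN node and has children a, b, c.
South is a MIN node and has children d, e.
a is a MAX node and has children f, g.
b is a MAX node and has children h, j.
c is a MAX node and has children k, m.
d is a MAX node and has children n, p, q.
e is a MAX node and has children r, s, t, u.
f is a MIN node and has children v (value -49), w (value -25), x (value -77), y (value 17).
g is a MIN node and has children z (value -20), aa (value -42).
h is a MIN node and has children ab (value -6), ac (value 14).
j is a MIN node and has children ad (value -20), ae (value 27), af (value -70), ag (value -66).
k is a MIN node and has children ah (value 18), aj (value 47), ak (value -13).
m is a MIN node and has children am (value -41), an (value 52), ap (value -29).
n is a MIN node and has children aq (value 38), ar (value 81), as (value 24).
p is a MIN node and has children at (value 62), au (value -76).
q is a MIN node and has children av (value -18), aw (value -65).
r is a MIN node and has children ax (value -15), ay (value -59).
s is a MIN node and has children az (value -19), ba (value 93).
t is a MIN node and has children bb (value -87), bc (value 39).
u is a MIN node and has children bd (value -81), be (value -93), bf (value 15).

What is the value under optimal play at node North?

f (MIN): min(-49, -25, -77, 17) = -77
g (MIN): min(-20, -42) = -42
a (MAX): max(-77, -42) = -42
h (MIN): min(-6, 14) = -6
j (MIN): min(-20, 27, -70, -66) = -70
b (MAX): max(-6, -70) = -6
k (MIN): min(18, 47, -13) = -13
m (MIN): min(-41, 52, -29) = -41
c (MAX): max(-13, -41) = -13
North (MIN): min(-42, -6, -13) = -42

-42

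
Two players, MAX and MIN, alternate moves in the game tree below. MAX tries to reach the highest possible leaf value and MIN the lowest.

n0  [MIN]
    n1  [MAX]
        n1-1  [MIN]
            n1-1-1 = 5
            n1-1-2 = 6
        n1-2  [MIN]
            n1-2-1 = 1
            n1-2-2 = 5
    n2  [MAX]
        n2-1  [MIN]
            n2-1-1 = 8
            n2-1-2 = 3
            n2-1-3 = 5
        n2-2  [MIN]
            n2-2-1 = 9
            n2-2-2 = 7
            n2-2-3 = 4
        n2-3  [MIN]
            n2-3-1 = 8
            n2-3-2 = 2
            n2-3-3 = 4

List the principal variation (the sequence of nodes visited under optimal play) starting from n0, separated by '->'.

n0 -> n2 -> n2-2 -> n2-2-3

n1-1 (MIN): min(5, 6) = 5
n1-2 (MIN): min(1, 5) = 1
n1 (MAX): max(5, 1) = 5
n2-1 (MIN): min(8, 3, 5) = 3
n2-2 (MIN): min(9, 7, 4) = 4
n2-3 (MIN): min(8, 2, 4) = 2
n2 (MAX): max(3, 4, 2) = 4
n0 (MIN): min(5, 4) = 4
At n0, MIN picks n2 (lowest: 4).
At n2, MAX picks n2-2 (highest: 4).
At n2-2, MIN picks n2-2-3 (lowest: 4).
Terminal value 4.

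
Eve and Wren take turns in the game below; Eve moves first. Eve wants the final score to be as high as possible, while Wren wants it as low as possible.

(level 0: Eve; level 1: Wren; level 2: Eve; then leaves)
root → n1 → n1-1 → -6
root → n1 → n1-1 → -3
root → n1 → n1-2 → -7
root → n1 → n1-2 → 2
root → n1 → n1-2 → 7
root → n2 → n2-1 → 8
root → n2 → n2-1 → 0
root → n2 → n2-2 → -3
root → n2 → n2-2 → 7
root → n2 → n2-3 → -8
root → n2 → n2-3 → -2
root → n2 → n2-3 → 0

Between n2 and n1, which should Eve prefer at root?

n2-1 (Eve): max(8, 0) = 8
n2-2 (Eve): max(-3, 7) = 7
n2-3 (Eve): max(-8, -2, 0) = 0
n2 (Wren): min(8, 7, 0) = 0
n1-1 (Eve): max(-6, -3) = -3
n1-2 (Eve): max(-7, 2, 7) = 7
n1 (Wren): min(-3, 7) = -3
Eve prefers the higher value; n2=0, n1=-3. n2 is better since 0 > -3.

n2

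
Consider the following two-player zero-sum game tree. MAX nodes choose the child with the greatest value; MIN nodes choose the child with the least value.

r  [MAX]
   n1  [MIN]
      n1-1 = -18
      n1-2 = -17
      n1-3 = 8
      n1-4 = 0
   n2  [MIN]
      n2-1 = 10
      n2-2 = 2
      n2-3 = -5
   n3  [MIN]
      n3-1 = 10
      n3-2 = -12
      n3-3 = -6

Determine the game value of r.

n1 (MIN): min(-18, -17, 8, 0) = -18
n2 (MIN): min(10, 2, -5) = -5
n3 (MIN): min(10, -12, -6) = -12
r (MAX): max(-18, -5, -12) = -5

-5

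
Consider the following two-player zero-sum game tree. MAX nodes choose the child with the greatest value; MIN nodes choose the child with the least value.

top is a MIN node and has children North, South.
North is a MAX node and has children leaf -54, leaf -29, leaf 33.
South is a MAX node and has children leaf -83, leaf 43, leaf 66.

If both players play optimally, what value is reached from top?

33

North (MAX): max(-54, -29, 33) = 33
South (MAX): max(-83, 43, 66) = 66
top (MIN): min(33, 66) = 33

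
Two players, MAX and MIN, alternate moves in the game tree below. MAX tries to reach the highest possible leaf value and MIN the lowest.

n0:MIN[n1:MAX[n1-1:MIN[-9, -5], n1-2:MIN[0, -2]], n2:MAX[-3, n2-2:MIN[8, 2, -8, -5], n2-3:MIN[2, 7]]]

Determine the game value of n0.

n1-1 (MIN): min(-9, -5) = -9
n1-2 (MIN): min(0, -2) = -2
n1 (MAX): max(-9, -2) = -2
n2-2 (MIN): min(8, 2, -8, -5) = -8
n2-3 (MIN): min(2, 7) = 2
n2 (MAX): max(-3, -8, 2) = 2
n0 (MIN): min(-2, 2) = -2

-2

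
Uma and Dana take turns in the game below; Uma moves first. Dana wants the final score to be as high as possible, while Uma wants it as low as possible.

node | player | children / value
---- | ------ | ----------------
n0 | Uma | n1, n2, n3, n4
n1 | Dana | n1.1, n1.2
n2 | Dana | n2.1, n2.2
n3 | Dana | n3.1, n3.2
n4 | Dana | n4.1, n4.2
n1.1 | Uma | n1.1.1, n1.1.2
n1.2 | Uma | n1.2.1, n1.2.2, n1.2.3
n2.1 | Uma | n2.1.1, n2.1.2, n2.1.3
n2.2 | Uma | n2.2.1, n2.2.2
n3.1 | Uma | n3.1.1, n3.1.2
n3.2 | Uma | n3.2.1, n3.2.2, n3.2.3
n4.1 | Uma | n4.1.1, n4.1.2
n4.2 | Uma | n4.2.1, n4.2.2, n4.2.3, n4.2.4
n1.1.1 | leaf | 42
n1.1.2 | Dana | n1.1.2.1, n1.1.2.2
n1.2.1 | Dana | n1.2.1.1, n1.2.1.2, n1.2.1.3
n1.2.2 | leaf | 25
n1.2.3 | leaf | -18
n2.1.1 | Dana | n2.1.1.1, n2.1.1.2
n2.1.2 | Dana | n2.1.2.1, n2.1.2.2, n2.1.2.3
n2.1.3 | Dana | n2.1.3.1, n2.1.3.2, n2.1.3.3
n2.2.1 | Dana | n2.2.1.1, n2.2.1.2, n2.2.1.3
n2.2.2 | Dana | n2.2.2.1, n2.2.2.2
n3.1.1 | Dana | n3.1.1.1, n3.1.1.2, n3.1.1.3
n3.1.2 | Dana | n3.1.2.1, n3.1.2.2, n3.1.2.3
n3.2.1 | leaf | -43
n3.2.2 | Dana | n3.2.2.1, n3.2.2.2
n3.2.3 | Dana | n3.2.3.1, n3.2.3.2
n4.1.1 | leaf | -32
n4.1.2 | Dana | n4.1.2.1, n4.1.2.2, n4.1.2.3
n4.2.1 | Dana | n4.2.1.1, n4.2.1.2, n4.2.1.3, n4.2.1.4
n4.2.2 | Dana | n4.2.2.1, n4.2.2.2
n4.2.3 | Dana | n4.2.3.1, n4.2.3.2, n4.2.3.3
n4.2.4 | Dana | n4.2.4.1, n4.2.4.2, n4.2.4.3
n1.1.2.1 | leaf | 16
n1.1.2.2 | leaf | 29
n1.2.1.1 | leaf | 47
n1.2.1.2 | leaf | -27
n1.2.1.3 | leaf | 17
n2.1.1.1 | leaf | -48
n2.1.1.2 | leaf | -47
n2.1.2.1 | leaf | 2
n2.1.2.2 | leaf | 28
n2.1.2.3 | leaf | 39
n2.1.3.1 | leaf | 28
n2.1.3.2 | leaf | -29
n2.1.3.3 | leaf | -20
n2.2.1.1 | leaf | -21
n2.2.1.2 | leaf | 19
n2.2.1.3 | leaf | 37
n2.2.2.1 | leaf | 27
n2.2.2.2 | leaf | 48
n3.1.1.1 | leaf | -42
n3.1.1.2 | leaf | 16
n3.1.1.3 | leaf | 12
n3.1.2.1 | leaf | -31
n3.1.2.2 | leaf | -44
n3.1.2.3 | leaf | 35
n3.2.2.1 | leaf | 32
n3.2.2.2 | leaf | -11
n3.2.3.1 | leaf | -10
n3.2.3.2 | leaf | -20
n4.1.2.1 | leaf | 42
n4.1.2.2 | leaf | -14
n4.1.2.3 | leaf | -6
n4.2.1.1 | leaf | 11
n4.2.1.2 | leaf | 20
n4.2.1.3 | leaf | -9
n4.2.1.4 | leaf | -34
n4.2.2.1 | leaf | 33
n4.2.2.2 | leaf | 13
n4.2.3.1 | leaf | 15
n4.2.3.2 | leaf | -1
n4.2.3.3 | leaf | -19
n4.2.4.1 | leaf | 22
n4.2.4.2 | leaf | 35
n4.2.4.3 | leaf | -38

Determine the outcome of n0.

n1.1.2 (Dana): max(16, 29) = 29
n1.1 (Uma): min(42, 29) = 29
n1.2.1 (Dana): max(47, -27, 17) = 47
n1.2 (Uma): min(47, 25, -18) = -18
n1 (Dana): max(29, -18) = 29
n2.1.1 (Dana): max(-48, -47) = -47
n2.1.2 (Dana): max(2, 28, 39) = 39
n2.1.3 (Dana): max(28, -29, -20) = 28
n2.1 (Uma): min(-47, 39, 28) = -47
n2.2.1 (Dana): max(-21, 19, 37) = 37
n2.2.2 (Dana): max(27, 48) = 48
n2.2 (Uma): min(37, 48) = 37
n2 (Dana): max(-47, 37) = 37
n3.1.1 (Dana): max(-42, 16, 12) = 16
n3.1.2 (Dana): max(-31, -44, 35) = 35
n3.1 (Uma): min(16, 35) = 16
n3.2.2 (Dana): max(32, -11) = 32
n3.2.3 (Dana): max(-10, -20) = -10
n3.2 (Uma): min(-43, 32, -10) = -43
n3 (Dana): max(16, -43) = 16
n4.1.2 (Dana): max(42, -14, -6) = 42
n4.1 (Uma): min(-32, 42) = -32
n4.2.1 (Dana): max(11, 20, -9, -34) = 20
n4.2.2 (Dana): max(33, 13) = 33
n4.2.3 (Dana): max(15, -1, -19) = 15
n4.2.4 (Dana): max(22, 35, -38) = 35
n4.2 (Uma): min(20, 33, 15, 35) = 15
n4 (Dana): max(-32, 15) = 15
n0 (Uma): min(29, 37, 16, 15) = 15

15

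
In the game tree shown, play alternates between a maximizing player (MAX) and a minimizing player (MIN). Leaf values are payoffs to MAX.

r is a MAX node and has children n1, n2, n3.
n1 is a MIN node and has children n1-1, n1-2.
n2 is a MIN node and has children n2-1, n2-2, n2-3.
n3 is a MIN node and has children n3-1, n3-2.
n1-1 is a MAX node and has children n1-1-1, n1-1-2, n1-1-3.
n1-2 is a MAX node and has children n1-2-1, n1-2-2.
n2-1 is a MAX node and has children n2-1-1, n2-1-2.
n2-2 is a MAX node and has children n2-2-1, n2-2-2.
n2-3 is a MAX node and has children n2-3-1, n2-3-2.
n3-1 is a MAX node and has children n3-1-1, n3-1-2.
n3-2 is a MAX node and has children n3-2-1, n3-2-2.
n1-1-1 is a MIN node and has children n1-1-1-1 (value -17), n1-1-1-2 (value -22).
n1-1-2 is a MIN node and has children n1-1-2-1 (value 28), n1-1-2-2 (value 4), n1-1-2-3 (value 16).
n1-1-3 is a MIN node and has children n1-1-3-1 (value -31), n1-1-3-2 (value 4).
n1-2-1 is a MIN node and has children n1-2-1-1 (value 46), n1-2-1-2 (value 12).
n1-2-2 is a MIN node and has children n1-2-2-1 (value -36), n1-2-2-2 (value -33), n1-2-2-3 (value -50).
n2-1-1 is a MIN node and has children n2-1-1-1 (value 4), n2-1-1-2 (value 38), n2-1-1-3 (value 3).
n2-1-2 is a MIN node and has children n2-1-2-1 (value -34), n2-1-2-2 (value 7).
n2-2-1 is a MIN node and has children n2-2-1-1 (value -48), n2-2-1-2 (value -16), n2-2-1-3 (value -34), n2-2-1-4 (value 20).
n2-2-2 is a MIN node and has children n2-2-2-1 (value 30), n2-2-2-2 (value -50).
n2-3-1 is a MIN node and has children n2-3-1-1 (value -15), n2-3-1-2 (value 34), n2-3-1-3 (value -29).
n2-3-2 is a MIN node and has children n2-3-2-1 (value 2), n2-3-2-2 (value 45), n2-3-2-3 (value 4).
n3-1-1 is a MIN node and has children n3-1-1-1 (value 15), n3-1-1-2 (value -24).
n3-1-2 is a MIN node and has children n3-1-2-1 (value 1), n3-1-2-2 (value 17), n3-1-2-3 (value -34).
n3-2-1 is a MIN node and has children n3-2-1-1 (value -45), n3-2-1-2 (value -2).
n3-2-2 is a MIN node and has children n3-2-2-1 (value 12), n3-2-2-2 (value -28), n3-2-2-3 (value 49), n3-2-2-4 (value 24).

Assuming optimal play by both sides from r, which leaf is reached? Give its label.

n1-1-1 (MIN): min(-17, -22) = -22
n1-1-2 (MIN): min(28, 4, 16) = 4
n1-1-3 (MIN): min(-31, 4) = -31
n1-1 (MAX): max(-22, 4, -31) = 4
n1-2-1 (MIN): min(46, 12) = 12
n1-2-2 (MIN): min(-36, -33, -50) = -50
n1-2 (MAX): max(12, -50) = 12
n1 (MIN): min(4, 12) = 4
n2-1-1 (MIN): min(4, 38, 3) = 3
n2-1-2 (MIN): min(-34, 7) = -34
n2-1 (MAX): max(3, -34) = 3
n2-2-1 (MIN): min(-48, -16, -34, 20) = -48
n2-2-2 (MIN): min(30, -50) = -50
n2-2 (MAX): max(-48, -50) = -48
n2-3-1 (MIN): min(-15, 34, -29) = -29
n2-3-2 (MIN): min(2, 45, 4) = 2
n2-3 (MAX): max(-29, 2) = 2
n2 (MIN): min(3, -48, 2) = -48
n3-1-1 (MIN): min(15, -24) = -24
n3-1-2 (MIN): min(1, 17, -34) = -34
n3-1 (MAX): max(-24, -34) = -24
n3-2-1 (MIN): min(-45, -2) = -45
n3-2-2 (MIN): min(12, -28, 49, 24) = -28
n3-2 (MAX): max(-45, -28) = -28
n3 (MIN): min(-24, -28) = -28
r (MAX): max(4, -48, -28) = 4
At r, MAX picks n1 (highest: 4).
At n1, MIN picks n1-1 (lowest: 4).
At n1-1, MAX picks n1-1-2 (highest: 4).
At n1-1-2, MIN picks n1-1-2-2 (lowest: 4).
Terminal value 4.

n1-1-2-2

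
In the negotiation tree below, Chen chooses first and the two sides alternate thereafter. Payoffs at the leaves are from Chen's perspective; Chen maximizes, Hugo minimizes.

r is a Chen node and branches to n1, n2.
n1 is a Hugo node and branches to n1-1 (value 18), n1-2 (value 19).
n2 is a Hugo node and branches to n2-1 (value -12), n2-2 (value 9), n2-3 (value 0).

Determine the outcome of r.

n1 (Hugo): min(18, 19) = 18
n2 (Hugo): min(-12, 9, 0) = -12
r (Chen): max(18, -12) = 18

18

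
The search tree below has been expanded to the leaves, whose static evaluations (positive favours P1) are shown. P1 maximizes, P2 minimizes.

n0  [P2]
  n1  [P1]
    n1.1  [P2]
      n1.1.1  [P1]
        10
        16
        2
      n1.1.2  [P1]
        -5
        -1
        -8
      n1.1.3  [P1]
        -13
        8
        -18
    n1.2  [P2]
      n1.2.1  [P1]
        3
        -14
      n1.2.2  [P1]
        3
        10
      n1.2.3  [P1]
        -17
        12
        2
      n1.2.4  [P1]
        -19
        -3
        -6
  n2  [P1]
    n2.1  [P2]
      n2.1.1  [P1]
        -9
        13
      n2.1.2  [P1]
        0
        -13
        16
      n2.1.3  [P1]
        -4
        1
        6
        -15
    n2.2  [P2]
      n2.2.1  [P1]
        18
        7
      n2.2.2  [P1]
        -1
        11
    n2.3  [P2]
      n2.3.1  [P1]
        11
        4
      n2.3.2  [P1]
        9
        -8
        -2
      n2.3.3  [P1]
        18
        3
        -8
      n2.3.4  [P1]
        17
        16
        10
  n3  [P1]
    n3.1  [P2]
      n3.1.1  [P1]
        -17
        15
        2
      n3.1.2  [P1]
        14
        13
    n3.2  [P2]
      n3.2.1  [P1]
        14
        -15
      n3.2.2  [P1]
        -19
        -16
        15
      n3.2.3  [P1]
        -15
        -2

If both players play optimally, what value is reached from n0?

n1.1.1 (P1): max(10, 16, 2) = 16
n1.1.2 (P1): max(-5, -1, -8) = -1
n1.1.3 (P1): max(-13, 8, -18) = 8
n1.1 (P2): min(16, -1, 8) = -1
n1.2.1 (P1): max(3, -14) = 3
n1.2.2 (P1): max(3, 10) = 10
n1.2.3 (P1): max(-17, 12, 2) = 12
n1.2.4 (P1): max(-19, -3, -6) = -3
n1.2 (P2): min(3, 10, 12, -3) = -3
n1 (P1): max(-1, -3) = -1
n2.1.1 (P1): max(-9, 13) = 13
n2.1.2 (P1): max(0, -13, 16) = 16
n2.1.3 (P1): max(-4, 1, 6, -15) = 6
n2.1 (P2): min(13, 16, 6) = 6
n2.2.1 (P1): max(18, 7) = 18
n2.2.2 (P1): max(-1, 11) = 11
n2.2 (P2): min(18, 11) = 11
n2.3.1 (P1): max(11, 4) = 11
n2.3.2 (P1): max(9, -8, -2) = 9
n2.3.3 (P1): max(18, 3, -8) = 18
n2.3.4 (P1): max(17, 16, 10) = 17
n2.3 (P2): min(11, 9, 18, 17) = 9
n2 (P1): max(6, 11, 9) = 11
n3.1.1 (P1): max(-17, 15, 2) = 15
n3.1.2 (P1): max(14, 13) = 14
n3.1 (P2): min(15, 14) = 14
n3.2.1 (P1): max(14, -15) = 14
n3.2.2 (P1): max(-19, -16, 15) = 15
n3.2.3 (P1): max(-15, -2) = -2
n3.2 (P2): min(14, 15, -2) = -2
n3 (P1): max(14, -2) = 14
n0 (P2): min(-1, 11, 14) = -1

-1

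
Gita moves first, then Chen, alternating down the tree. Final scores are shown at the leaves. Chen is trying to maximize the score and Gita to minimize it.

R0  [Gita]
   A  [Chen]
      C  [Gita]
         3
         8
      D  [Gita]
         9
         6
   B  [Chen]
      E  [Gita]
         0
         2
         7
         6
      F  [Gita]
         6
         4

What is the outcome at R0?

4

C (Gita): min(3, 8) = 3
D (Gita): min(9, 6) = 6
A (Chen): max(3, 6) = 6
E (Gita): min(0, 2, 7, 6) = 0
F (Gita): min(6, 4) = 4
B (Chen): max(0, 4) = 4
R0 (Gita): min(6, 4) = 4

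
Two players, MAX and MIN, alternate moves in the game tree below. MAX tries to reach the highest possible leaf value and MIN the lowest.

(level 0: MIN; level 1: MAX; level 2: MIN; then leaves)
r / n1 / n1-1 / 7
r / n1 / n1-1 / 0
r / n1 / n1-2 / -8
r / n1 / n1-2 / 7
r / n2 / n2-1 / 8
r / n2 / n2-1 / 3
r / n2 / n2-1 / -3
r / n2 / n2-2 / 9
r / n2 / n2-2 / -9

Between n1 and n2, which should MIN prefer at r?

n2

n1-1 (MIN): min(7, 0) = 0
n1-2 (MIN): min(-8, 7) = -8
n1 (MAX): max(0, -8) = 0
n2-1 (MIN): min(8, 3, -3) = -3
n2-2 (MIN): min(9, -9) = -9
n2 (MAX): max(-3, -9) = -3
MIN prefers the lower value; n1=0, n2=-3. n2 is better since -3 < 0.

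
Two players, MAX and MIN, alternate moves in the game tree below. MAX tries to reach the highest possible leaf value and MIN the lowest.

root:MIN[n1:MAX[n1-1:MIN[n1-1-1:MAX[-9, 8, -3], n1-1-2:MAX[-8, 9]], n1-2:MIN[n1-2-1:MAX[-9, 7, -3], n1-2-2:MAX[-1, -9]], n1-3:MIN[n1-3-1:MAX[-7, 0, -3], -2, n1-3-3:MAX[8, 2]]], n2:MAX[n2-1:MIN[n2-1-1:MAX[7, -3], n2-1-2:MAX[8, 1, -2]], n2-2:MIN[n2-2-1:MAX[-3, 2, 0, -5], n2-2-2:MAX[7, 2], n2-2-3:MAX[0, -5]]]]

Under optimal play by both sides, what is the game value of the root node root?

7

n1-1-1 (MAX): max(-9, 8, -3) = 8
n1-1-2 (MAX): max(-8, 9) = 9
n1-1 (MIN): min(8, 9) = 8
n1-2-1 (MAX): max(-9, 7, -3) = 7
n1-2-2 (MAX): max(-1, -9) = -1
n1-2 (MIN): min(7, -1) = -1
n1-3-1 (MAX): max(-7, 0, -3) = 0
n1-3-3 (MAX): max(8, 2) = 8
n1-3 (MIN): min(0, -2, 8) = -2
n1 (MAX): max(8, -1, -2) = 8
n2-1-1 (MAX): max(7, -3) = 7
n2-1-2 (MAX): max(8, 1, -2) = 8
n2-1 (MIN): min(7, 8) = 7
n2-2-1 (MAX): max(-3, 2, 0, -5) = 2
n2-2-2 (MAX): max(7, 2) = 7
n2-2-3 (MAX): max(0, -5) = 0
n2-2 (MIN): min(2, 7, 0) = 0
n2 (MAX): max(7, 0) = 7
root (MIN): min(8, 7) = 7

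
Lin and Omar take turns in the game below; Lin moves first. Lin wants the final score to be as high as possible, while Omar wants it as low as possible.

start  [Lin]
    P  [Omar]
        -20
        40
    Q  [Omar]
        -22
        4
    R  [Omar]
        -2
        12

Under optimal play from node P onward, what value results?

P (Omar): min(-20, 40) = -20

-20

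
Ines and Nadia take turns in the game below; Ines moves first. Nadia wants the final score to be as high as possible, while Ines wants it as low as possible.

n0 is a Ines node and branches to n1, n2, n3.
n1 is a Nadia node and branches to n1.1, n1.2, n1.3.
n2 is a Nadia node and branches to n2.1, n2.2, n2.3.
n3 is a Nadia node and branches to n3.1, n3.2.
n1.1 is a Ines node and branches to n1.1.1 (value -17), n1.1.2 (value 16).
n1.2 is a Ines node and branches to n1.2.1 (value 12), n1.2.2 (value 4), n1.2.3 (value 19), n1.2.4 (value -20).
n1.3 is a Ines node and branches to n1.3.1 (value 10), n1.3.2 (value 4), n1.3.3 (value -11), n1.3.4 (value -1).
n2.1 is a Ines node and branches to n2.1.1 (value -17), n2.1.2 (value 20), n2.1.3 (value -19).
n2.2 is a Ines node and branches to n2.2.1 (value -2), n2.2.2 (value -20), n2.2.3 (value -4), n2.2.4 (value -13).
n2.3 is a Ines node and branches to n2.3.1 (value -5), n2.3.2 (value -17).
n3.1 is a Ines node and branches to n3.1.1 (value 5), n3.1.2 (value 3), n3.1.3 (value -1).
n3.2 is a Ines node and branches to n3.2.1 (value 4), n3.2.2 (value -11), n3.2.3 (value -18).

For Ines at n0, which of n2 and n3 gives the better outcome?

n2

n2.1 (Ines): min(-17, 20, -19) = -19
n2.2 (Ines): min(-2, -20, -4, -13) = -20
n2.3 (Ines): min(-5, -17) = -17
n2 (Nadia): max(-19, -20, -17) = -17
n3.1 (Ines): min(5, 3, -1) = -1
n3.2 (Ines): min(4, -11, -18) = -18
n3 (Nadia): max(-1, -18) = -1
Ines prefers the lower value; n2=-17, n3=-1. n2 is better since -17 < -1.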